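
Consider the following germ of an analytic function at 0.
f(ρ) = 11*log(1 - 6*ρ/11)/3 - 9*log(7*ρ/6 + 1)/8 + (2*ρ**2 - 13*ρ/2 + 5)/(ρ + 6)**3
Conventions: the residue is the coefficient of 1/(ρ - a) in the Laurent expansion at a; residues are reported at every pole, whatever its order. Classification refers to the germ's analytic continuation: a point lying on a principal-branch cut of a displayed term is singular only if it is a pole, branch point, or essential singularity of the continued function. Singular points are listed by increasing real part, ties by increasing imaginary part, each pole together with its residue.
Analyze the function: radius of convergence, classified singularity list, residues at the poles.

Radius of convergence at 0: 6/7.
At -6: a pole of order 3; residue 2.
At -6/7: a logarithmic branch point.
At 11/6: a logarithmic branch point.

Denominator factor (ρ + 6)^3: pole of order 3 at -6, modulus 6.
Branch term (-9/8)*log(1 - ρ/(-6/7)): its argument vanishes at ρ = -6/7, a logarithmic branch point, modulus 6/7.
Branch term (11/3)*log(1 - ρ/(11/6)): its argument vanishes at ρ = 11/6, a logarithmic branch point, modulus 11/6.
The radius of convergence is the smallest modulus among the singular points: 6/7.
The branch terms are analytic at -6 and contribute nothing to the residue; only the rational part matters.
At the order-3 pole -6 set g(ρ) = (ρ - (-6))^3*(rational part) = 2*ρ**2 - 13*ρ/2 + 5.
Order-3 pole: residue = g''(a)/2; g''(-6) = 4, so the residue is 2.
List the singular points by increasing real part (a conjugate pair: the negative imaginary part first).


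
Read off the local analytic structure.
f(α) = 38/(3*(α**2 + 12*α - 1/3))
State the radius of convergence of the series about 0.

Denominator factor (α**2 + 12*α - 1/3): discriminant 436/3, real irrational roots -6 + (1/3)*sqrt(327) and -6 - (1/3)*sqrt(327); poles of order 1, moduli -6 + (1/3)*sqrt(327) and 6 + (1/3)*sqrt(327).
The radius of convergence is the smallest modulus among the singular points: -6 + (1/3)*sqrt(327).

The radius of convergence is -6 + (1/3)*sqrt(327).


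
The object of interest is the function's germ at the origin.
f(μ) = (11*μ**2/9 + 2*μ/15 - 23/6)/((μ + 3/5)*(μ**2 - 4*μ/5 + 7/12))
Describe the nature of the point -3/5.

The point is a pole of order 1.

The denominator factor μ + 3/5 vanishes at -3/5 and appears to the power 1; the numerator there equals -521/150, nonzero, and no other factor vanishes.
Hence a pole whose order is the multiplicity, 1.


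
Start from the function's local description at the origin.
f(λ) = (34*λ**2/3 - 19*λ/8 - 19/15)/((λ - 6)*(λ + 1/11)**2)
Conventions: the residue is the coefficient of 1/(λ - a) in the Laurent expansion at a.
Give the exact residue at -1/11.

The residue is 67697/89780.

At the order-2 pole -1/11 set g(λ) = (λ - (-1/11))^2*f(λ) = (34*λ**2/3 - 19*λ/8 - 19/15)/(λ - 6).
Order-2 pole: residue = g'(a); g'(-1/11) = 67697/89780, so the residue is 67697/89780.


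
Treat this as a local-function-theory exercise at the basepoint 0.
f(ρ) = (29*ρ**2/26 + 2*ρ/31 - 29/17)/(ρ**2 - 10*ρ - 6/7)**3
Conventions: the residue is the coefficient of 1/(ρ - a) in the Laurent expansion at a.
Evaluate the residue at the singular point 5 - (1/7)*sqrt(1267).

The factor ρ**2 - 10*ρ - 6/7 splits as (ρ - a)(ρ - a') with a = 5 - (1/7)*sqrt(1267), a' = 5 + (1/7)*sqrt(1267). At the order-3 pole a set g(ρ) = (ρ - a)^3*f(ρ) = [29*ρ**2/26 + 2*ρ/31 - 29/17] / (ρ - a')^3.
Order-3 pole: residue = g''(a)/2; g''(5 - (1/7)*sqrt(1267)) = -(17007613/324997244728)*sqrt(1267), so the residue is -(17007613/649994489456)*sqrt(1267).

The residue is -(17007613/649994489456)*sqrt(1267).


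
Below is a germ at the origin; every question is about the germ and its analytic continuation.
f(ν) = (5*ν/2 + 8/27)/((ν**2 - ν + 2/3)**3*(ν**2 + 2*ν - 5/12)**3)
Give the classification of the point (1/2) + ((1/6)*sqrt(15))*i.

The point is a pole of order 3.

The denominator factor ν**2 - ν + 2/3 vanishes at (1/2) + ((1/6)*sqrt(15))*i and appears to the power 3; the numerator there equals (167/108) + ((5/12)*sqrt(15))*i, nonzero, and no other factor vanishes.
Hence a pole whose order is the multiplicity, 3.


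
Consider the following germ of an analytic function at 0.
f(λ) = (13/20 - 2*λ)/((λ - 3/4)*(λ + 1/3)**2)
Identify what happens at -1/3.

The denominator factor λ + 1/3 vanishes at -1/3 and appears to the power 2; the numerator there equals 79/60, nonzero, and no other factor vanishes.
Hence a pole whose order is the multiplicity, 2.

The point is a pole of order 2.


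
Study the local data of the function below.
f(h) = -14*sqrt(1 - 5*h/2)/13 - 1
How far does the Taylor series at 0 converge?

Branch term (-14/13)*sqrt(1 - h/(2/5)): its argument vanishes at h = 2/5, a square-root branch point, modulus 2/5.
The radius of convergence is the smallest modulus among the singular points: 2/5.

The radius of convergence is 2/5.


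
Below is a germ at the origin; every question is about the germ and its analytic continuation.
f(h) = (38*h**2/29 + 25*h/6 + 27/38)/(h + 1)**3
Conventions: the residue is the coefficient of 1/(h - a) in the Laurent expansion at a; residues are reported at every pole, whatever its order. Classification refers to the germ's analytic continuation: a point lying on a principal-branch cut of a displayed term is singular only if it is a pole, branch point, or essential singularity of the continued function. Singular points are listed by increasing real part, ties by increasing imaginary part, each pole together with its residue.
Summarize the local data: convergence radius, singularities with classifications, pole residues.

Denominator factor (h + 1)^3: pole of order 3 at -1, modulus 1.
The radius of convergence is the smallest modulus among the singular points: 1.
At the order-3 pole -1 set g(h) = (h - (-1))^3*f(h) = 38*h**2/29 + 25*h/6 + 27/38.
Order-3 pole: residue = g''(a)/2; g''(-1) = 76/29, so the residue is 38/29.

Radius of convergence at 0: 1.
At -1: a pole of order 3; residue 38/29.


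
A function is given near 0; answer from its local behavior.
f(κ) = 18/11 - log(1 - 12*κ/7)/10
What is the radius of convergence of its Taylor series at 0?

The radius of convergence is 7/12.

Branch term (-1/10)*log(1 - κ/(7/12)): its argument vanishes at κ = 7/12, a logarithmic branch point, modulus 7/12.
The radius of convergence is the smallest modulus among the singular points: 7/12.


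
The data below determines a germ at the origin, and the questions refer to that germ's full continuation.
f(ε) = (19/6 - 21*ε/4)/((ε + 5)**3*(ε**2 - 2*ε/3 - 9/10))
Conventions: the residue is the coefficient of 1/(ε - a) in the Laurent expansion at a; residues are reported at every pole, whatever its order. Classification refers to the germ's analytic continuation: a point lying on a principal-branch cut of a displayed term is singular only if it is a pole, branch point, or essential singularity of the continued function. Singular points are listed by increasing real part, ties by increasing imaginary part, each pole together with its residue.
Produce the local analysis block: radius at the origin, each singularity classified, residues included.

Radius of convergence at 0: -1/3 + (1/30)*sqrt(910).
At -5: a pole of order 3; residue 27099875/557441767.
At 1/3 - (1/30)*sqrt(910): a pole of order 1; residue -27099875/1114883534 - (112780705/202908803188)*sqrt(910).
At 1/3 + (1/30)*sqrt(910): a pole of order 1; residue -27099875/1114883534 + (112780705/202908803188)*sqrt(910).


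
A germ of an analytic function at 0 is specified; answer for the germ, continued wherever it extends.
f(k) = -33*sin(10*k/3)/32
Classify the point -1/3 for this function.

The point is a regular point.

There is no denominator, hence no pole anywhere.
The factor sin(10*k/3) is entire.
So the germ continues analytically to -1/3.


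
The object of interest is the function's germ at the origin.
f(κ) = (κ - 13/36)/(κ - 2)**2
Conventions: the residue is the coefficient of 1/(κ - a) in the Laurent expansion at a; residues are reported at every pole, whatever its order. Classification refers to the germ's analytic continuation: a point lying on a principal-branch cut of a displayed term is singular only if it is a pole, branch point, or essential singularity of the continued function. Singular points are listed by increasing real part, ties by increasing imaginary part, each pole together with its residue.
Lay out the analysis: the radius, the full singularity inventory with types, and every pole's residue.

Radius of convergence at 0: 2.
At 2: a pole of order 2; residue 1.

Denominator factor (κ - 2)^2: pole of order 2 at 2, modulus 2.
The radius of convergence is the smallest modulus among the singular points: 2.
At the order-2 pole 2 set g(κ) = (κ - (2))^2*f(κ) = κ - 13/36.
Order-2 pole: residue = g'(a); g'(2) = 1, so the residue is 1.


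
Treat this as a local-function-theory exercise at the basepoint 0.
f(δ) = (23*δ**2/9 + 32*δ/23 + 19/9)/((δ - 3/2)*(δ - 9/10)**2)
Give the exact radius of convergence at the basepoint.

Denominator factor (δ - 9/10)^2: pole of order 2 at 9/10, modulus 9/10.
Denominator factor (δ - 3/2): pole of order 1 at 3/2, modulus 3/2.
The radius of convergence is the smallest modulus among the singular points: 9/10.

The radius of convergence is 9/10.


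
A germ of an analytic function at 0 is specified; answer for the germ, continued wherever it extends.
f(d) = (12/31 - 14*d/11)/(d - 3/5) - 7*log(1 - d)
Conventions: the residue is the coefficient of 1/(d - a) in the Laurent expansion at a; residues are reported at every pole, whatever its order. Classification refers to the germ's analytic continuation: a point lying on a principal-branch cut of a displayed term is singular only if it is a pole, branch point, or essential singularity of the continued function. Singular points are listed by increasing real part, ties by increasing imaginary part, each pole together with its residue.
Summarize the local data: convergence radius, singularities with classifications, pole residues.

Denominator factor (d - 3/5): pole of order 1 at 3/5, modulus 3/5.
Branch term (-7)*log(1 - d/(1)): its argument vanishes at d = 1, a logarithmic branch point, modulus 1.
The radius of convergence is the smallest modulus among the singular points: 3/5.
The branch term is analytic at 3/5 and contributes nothing to the residue; only the rational part matters.
At the order-1 pole 3/5 set g(d) = (d - (3/5))*(rational part) = 12/31 - 14*d/11.
Simple pole: residue = g(a) at a = 3/5, which is -642/1705.
List the singular points by increasing real part (a conjugate pair: the negative imaginary part first).

Radius of convergence at 0: 3/5.
At 3/5: a pole of order 1; residue -642/1705.
At 1: a logarithmic branch point.


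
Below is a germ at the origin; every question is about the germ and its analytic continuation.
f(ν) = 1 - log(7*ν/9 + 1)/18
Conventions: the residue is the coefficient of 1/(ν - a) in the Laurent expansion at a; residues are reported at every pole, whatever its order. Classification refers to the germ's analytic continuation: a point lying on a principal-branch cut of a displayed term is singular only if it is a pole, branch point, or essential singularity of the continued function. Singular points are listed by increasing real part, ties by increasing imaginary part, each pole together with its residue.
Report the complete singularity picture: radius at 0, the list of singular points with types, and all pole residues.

Branch term (-1/18)*log(1 - ν/(-9/7)): its argument vanishes at ν = -9/7, a logarithmic branch point, modulus 9/7.
The radius of convergence is the smallest modulus among the singular points: 9/7.

Radius of convergence at 0: 9/7.
At -9/7: a logarithmic branch point.


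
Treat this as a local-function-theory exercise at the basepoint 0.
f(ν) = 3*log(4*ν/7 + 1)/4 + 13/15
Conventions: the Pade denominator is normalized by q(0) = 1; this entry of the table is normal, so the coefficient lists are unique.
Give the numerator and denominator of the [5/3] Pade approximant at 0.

Taylor coefficients needed (expand at 0): a_0 = 13/15, a_1 = 3/7, a_2 = -6/49, a_3 = 16/343, a_4 = -48/2401, a_5 = 768/84035, a_6 = -512/117649, a_7 = 12288/5764801, a_8 = -6144/5764801.
Write the denominator as Q(ν) = 1 + q1*ν + q2*ν^2 + q3*ν^3. Requiring Q*f - P = O(ν^9) with deg P <= 5 kills the coefficients of ν^6..ν^8 in Q*f:
  ν^6: a_6 + q1*a_5 + q2*a_4 + q3*a_3 = 0, i.e. -512/117649 + (768/84035)*q1 + (-48/2401)*q2 + (16/343)*q3 = 0.
  ν^7: a_7 + q1*a_6 + q2*a_5 + q3*a_4 = 0, i.e. 12288/5764801 + (-512/117649)*q1 + (768/84035)*q2 + (-48/2401)*q3 = 0.
  ν^8: a_8 + q1*a_7 + q2*a_6 + q3*a_5 = 0, i.e. -6144/5764801 + (12288/5764801)*q1 + (-512/117649)*q2 + (768/84035)*q3 = 0.
Solving this linear system: q1 = 15/14, q2 = 120/343, q3 = 80/2401.
The numerator is Q*f truncated at degree 5: P0 = a_0 = 13/15; P1 = a_1 + q1*a_0 = 19/14; P2 = a_2 + q1*a_1 + q2*a_0 = 439/686; P3 = a_3 + q1*a_2 + q2*a_1 + q3*a_0 = 97/1029; P4 = a_4 + q1*a_3 + q2*a_2 + q3*a_1 = 24/16807; P5 = a_5 + q1*a_4 + q2*a_3 + q3*a_2 = -24/588245.

The Pade approximant has numerator coefficients [13/15, 19/14, 439/686, 97/1029, 24/16807, -24/588245]; denominator coefficients [1, 15/14, 120/343, 80/2401].


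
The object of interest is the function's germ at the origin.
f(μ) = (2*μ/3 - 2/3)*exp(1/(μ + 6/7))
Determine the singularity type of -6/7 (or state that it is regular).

The point is an essential singularity.

The exponent 1/(μ - (-6/7)) has a pole at -6/7, so exp(1/(μ - (-6/7))) takes every nonzero value near it: an essential singularity (not a pole of any order).


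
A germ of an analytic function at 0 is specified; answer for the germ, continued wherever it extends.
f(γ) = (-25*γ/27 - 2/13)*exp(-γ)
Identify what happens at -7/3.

There is no denominator, hence no pole anywhere.
The factor exp(-γ) is entire.
So the germ continues analytically to -7/3.

The point is a regular point.


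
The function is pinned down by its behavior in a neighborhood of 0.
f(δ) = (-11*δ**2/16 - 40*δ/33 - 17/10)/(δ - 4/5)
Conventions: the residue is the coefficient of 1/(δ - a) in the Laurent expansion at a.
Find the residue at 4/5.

The residue is -5131/1650.

At the order-1 pole 4/5 set g(δ) = (δ - (4/5))*f(δ) = -11*δ**2/16 - 40*δ/33 - 17/10.
Simple pole: residue = g(a) at a = 4/5, which is -5131/1650.


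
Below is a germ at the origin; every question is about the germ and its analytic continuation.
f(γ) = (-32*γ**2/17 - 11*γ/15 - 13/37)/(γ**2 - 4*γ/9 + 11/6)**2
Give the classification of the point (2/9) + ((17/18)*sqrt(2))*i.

The denominator factor γ**2 - 4*γ/9 + 11/6 vanishes at (2/9) + ((17/18)*sqrt(2))*i and appears to the power 2; the numerator there equals (700741/254745) - ((1201/810)*sqrt(2))*i, nonzero, and no other factor vanishes.
Hence a pole whose order is the multiplicity, 2.

The point is a pole of order 2.


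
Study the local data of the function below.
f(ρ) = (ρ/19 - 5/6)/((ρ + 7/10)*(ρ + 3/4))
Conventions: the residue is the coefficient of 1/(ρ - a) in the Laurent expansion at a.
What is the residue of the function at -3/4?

The residue is 995/57.

At the order-1 pole -3/4 set g(ρ) = (ρ - (-3/4))*f(ρ) = (ρ/19 - 5/6)/(ρ + 7/10).
Simple pole: residue = g(a) at a = -3/4, which is 995/57.


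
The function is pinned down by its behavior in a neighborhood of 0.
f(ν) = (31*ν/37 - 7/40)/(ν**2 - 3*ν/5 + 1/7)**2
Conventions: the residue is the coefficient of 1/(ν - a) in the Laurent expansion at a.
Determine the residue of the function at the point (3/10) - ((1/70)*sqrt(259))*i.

The factor ν**2 - 3*ν/5 + 1/7 splits as (ν - a)(ν - a') with a = (3/10) - ((1/70)*sqrt(259))*i, a' = (3/10) + ((1/70)*sqrt(259))*i. At the order-2 pole a set g(ν) = (ν - a)^2*f(ν) = [31*ν/37 - 7/40] / (ν - a')^2.
Order-2 pole: residue = g'(a); g'((3/10) - ((1/70)*sqrt(259))*i) = ((19775/202612)*sqrt(259))*i, so the residue is ((19775/202612)*sqrt(259))*i.

The residue is ((19775/202612)*sqrt(259))*i.


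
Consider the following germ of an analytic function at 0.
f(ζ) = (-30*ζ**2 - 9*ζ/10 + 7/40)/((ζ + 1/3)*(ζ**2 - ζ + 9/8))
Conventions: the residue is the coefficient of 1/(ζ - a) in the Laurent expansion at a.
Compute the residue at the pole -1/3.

At the order-1 pole -1/3 set g(ζ) = (ζ - (-1/3))*f(ζ) = (-30*ζ**2 - 9*ζ/10 + 7/40)/(ζ**2 - ζ + 9/8).
Simple pole: residue = g(a) at a = -1/3, which is -1029/565.

The residue is -1029/565.


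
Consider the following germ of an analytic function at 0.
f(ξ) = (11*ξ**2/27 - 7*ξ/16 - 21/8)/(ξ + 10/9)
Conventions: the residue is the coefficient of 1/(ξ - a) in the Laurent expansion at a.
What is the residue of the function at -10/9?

At the order-1 pole -10/9 set g(ξ) = (ξ - (-10/9))*f(ξ) = 11*ξ**2/27 - 7*ξ/16 - 21/8.
Simple pole: residue = g(a) at a = -10/9, which is -14311/8748.

The residue is -14311/8748.


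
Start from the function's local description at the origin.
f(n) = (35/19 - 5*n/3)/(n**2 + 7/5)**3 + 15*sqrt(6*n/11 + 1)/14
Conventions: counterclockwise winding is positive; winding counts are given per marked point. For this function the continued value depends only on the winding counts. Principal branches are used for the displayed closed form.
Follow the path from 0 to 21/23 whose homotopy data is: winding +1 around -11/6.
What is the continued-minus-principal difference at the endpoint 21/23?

The rational part is single-valued and drops out of the difference; each branch term changes only by its own monodromy.
(15/14)*sqrt(1 - n/(-11/6)): winding +1 is odd, the square root flips sign, contributing -2*(15/14)*sqrt(1 - (21/23)/(-11/6)) = -2*(15/14)*sqrt(379/253) = -(15/1771)*sqrt(95887).
Summing the contributions at n = 21/23 gives -(15/1771)*sqrt(95887).

Continued minus principal equals -(15/1771)*sqrt(95887).


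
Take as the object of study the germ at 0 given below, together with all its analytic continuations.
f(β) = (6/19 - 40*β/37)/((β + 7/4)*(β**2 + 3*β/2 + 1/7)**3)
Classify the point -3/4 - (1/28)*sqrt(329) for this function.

The point is a pole of order 3.

The denominator factor β**2 + 3*β/2 + 1/7 vanishes at -3/4 - (1/28)*sqrt(329) and appears to the power 3; the numerator there equals 792/703 + (10/259)*sqrt(329), nonzero, and no other factor vanishes.
Hence a pole whose order is the multiplicity, 3.


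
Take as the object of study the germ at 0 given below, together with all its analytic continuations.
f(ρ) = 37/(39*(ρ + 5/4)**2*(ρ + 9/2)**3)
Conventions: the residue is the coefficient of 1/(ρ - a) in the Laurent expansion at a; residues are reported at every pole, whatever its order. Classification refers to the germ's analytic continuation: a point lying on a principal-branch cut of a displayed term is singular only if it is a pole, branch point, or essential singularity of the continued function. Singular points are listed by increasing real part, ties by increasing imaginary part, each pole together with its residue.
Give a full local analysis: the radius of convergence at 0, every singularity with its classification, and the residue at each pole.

Radius of convergence at 0: 5/4.
At -9/2: a pole of order 3; residue 9472/371293.
At -5/4: a pole of order 2; residue -9472/371293.

Denominator factor (ρ + 9/2)^3: pole of order 3 at -9/2, modulus 9/2.
Denominator factor (ρ + 5/4)^2: pole of order 2 at -5/4, modulus 5/4.
The radius of convergence is the smallest modulus among the singular points: 5/4.
At the order-3 pole -9/2 set g(ρ) = (ρ - (-9/2))^3*f(ρ) = 37/(39*(ρ + 5/4)**2).
Order-3 pole: residue = g''(a)/2; g''(-9/2) = 18944/371293, so the residue is 9472/371293.
At the order-2 pole -5/4 set g(ρ) = (ρ - (-5/4))^2*f(ρ) = 37/(39*(ρ + 9/2)**3).
Order-2 pole: residue = g'(a); g'(-5/4) = -9472/371293, so the residue is -9472/371293.
List the singular points by increasing real part (a conjugate pair: the negative imaginary part first).


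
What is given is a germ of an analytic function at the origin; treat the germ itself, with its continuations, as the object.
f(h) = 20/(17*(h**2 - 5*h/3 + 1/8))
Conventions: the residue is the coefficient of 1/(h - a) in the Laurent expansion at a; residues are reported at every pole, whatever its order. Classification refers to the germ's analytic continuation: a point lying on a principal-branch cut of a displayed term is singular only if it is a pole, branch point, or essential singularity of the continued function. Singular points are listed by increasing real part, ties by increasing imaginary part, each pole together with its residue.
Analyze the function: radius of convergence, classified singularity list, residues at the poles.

Denominator factor (h**2 - 5*h/3 + 1/8): discriminant 41/18, real irrational roots 5/6 + (1/12)*sqrt(82) and 5/6 - (1/12)*sqrt(82); poles of order 1, moduli 5/6 + (1/12)*sqrt(82) and 5/6 - (1/12)*sqrt(82).
The radius of convergence is the smallest modulus among the singular points: 5/6 - (1/12)*sqrt(82).
The factor h**2 - 5*h/3 + 1/8 splits as (h - a)(h - a') with a = 5/6 - (1/12)*sqrt(82), a' = 5/6 + (1/12)*sqrt(82). At the order-1 pole a set g(h) = (h - a)*f(h) = [20/17] / (h - a').
Simple pole: residue = g(a) at a = 5/6 - (1/12)*sqrt(82), which is -(60/697)*sqrt(82).
The factor h**2 - 5*h/3 + 1/8 splits as (h - a)(h - a') with a = 5/6 + (1/12)*sqrt(82), a' = 5/6 - (1/12)*sqrt(82). At the order-1 pole a set g(h) = (h - a)*f(h) = [20/17] / (h - a').
Simple pole: residue = g(a) at a = 5/6 + (1/12)*sqrt(82), which is (60/697)*sqrt(82).
List the singular points by increasing real part (a conjugate pair: the negative imaginary part first).

Radius of convergence at 0: 5/6 - (1/12)*sqrt(82).
At 5/6 - (1/12)*sqrt(82): a pole of order 1; residue -(60/697)*sqrt(82).
At 5/6 + (1/12)*sqrt(82): a pole of order 1; residue (60/697)*sqrt(82).


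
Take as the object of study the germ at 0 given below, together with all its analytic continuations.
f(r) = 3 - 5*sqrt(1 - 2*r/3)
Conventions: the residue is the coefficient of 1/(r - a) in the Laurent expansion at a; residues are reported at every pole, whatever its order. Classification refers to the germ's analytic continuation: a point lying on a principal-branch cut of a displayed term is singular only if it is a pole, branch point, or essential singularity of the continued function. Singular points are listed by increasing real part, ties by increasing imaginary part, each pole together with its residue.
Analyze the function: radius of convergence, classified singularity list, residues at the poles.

Radius of convergence at 0: 3/2.
At 3/2: an algebraic (square-root) branch point.

Branch term (-5)*sqrt(1 - r/(3/2)): its argument vanishes at r = 3/2, a square-root branch point, modulus 3/2.
The radius of convergence is the smallest modulus among the singular points: 3/2.


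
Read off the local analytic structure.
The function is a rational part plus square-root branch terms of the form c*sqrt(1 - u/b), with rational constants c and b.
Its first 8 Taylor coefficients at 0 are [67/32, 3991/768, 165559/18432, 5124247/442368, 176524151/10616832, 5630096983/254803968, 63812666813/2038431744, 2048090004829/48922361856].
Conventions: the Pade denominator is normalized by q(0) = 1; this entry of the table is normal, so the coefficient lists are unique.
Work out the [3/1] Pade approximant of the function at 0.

Taylor coefficients needed (read off): a_0 = 67/32, a_1 = 3991/768, a_2 = 165559/18432, a_3 = 5124247/442368, a_4 = 176524151/10616832.
Write the denominator as Q(u) = 1 + q1*u. Requiring Q*f - P = O(u^5) with deg P <= 3 kills the coefficients of u^4..u^4 in Q*f:
  u^4: a_4 + q1*a_3 = 0, i.e. 176524151/10616832 + (5124247/442368)*q1 = 0.
Solving this linear system: q1 = -176524151/122981928.
The numerator is Q*f truncated at degree 3: P0 = a_0 = 67/32; P1 = a_1 + q1*a_0 = 2155937915/983855424; P2 = a_2 + q1*a_1 = 2247770663/1475783136; P3 = a_3 + q1*a_2 = -11590838275/8854698816.

The Pade approximant has numerator coefficients [67/32, 2155937915/983855424, 2247770663/1475783136, -11590838275/8854698816]; denominator coefficients [1, -176524151/122981928].


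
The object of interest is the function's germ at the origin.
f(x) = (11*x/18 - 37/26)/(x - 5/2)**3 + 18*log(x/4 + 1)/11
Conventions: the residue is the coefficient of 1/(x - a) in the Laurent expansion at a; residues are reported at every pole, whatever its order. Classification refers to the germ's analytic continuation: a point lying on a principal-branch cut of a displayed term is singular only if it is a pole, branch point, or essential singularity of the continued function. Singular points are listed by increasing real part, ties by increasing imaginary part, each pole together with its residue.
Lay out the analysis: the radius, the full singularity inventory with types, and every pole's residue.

Denominator factor (x - 5/2)^3: pole of order 3 at 5/2, modulus 5/2.
Branch term (18/11)*log(1 - x/(-4)): its argument vanishes at x = -4, a logarithmic branch point, modulus 4.
The radius of convergence is the smallest modulus among the singular points: 5/2.
The branch term is analytic at 5/2 and contributes nothing to the residue; only the rational part matters.
At the order-3 pole 5/2 set g(x) = (x - (5/2))^3*(rational part) = 11*x/18 - 37/26.
Order-3 pole: residue = g''(a)/2; g''(5/2) = 0, so the residue is 0.
List the singular points by increasing real part (a conjugate pair: the negative imaginary part first).

Radius of convergence at 0: 5/2.
At -4: a logarithmic branch point.
At 5/2: a pole of order 3; residue 0.


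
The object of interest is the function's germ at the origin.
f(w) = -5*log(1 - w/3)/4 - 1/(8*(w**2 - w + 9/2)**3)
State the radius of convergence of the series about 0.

Denominator factor (w**2 - w + 9/2)^3: discriminant -17, complex-conjugate roots (1/2) + ((1/2)*sqrt(17))*i and (1/2) - ((1/2)*sqrt(17))*i; poles of order 3, moduli (3/2)*sqrt(2) and (3/2)*sqrt(2).
Branch term (-5/4)*log(1 - w/(3)): its argument vanishes at w = 3, a logarithmic branch point, modulus 3.
The radius of convergence is the smallest modulus among the singular points: (3/2)*sqrt(2).

The radius of convergence is (3/2)*sqrt(2).


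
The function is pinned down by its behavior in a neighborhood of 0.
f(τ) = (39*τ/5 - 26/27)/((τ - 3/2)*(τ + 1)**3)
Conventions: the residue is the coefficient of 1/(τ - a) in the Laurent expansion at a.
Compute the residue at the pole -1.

At the order-3 pole -1 set g(τ) = (τ - (-1))^3*f(τ) = (39*τ/5 - 26/27)/(τ - 3/2).
Order-3 pole: residue = g''(a)/2; g''(-1) = -23192/16875, so the residue is -11596/16875.

The residue is -11596/16875.


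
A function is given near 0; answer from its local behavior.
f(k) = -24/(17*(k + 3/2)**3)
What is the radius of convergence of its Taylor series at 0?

The radius of convergence is 3/2.

Denominator factor (k + 3/2)^3: pole of order 3 at -3/2, modulus 3/2.
The radius of convergence is the smallest modulus among the singular points: 3/2.


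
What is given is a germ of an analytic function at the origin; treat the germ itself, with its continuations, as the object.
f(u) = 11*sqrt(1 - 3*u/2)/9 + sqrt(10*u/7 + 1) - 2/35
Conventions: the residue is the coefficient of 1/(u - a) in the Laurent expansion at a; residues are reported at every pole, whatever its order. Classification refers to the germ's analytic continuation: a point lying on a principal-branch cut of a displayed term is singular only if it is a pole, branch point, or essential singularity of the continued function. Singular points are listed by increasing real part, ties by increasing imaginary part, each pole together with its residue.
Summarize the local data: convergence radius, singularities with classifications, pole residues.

Radius of convergence at 0: 2/3.
At -7/10: an algebraic (square-root) branch point.
At 2/3: an algebraic (square-root) branch point.

Branch term (1)*sqrt(1 - u/(-7/10)): its argument vanishes at u = -7/10, a square-root branch point, modulus 7/10.
Branch term (11/9)*sqrt(1 - u/(2/3)): its argument vanishes at u = 2/3, a square-root branch point, modulus 2/3.
The radius of convergence is the smallest modulus among the singular points: 2/3.
List the singular points by increasing real part (a conjugate pair: the negative imaginary part first).


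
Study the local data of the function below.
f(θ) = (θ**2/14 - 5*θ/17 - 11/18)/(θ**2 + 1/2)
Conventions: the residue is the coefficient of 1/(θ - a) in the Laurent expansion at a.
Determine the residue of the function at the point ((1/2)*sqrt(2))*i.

The residue is (-5/34) + ((163/504)*sqrt(2))*i.

The factor θ**2 + 1/2 splits as (θ - a)(θ - a') with a = ((1/2)*sqrt(2))*i, a' = -((1/2)*sqrt(2))*i. At the order-1 pole a set g(θ) = (θ - a)*f(θ) = [θ**2/14 - 5*θ/17 - 11/18] / (θ - a').
Simple pole: residue = g(a) at a = ((1/2)*sqrt(2))*i, which is (-5/34) + ((163/504)*sqrt(2))*i.


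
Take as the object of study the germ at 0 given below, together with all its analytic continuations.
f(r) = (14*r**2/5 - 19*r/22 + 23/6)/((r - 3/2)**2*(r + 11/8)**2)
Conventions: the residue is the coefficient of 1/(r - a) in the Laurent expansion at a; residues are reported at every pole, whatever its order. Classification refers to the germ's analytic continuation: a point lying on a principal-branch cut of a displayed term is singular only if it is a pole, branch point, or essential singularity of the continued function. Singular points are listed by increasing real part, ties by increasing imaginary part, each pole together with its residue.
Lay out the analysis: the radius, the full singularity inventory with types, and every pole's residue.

Radius of convergence at 0: 11/8.
At -11/8: a pole of order 2; residue -337184/2007555.
At 3/2: a pole of order 2; residue 337184/2007555.

Denominator factor (r + 11/8)^2: pole of order 2 at -11/8, modulus 11/8.
Denominator factor (r - 3/2)^2: pole of order 2 at 3/2, modulus 3/2.
The radius of convergence is the smallest modulus among the singular points: 11/8.
At the order-2 pole -11/8 set g(r) = (r - (-11/8))^2*f(r) = (14*r**2/5 - 19*r/22 + 23/6)/(r - 3/2)**2.
Order-2 pole: residue = g'(a); g'(-11/8) = -337184/2007555, so the residue is -337184/2007555.
At the order-2 pole 3/2 set g(r) = (r - (3/2))^2*f(r) = (14*r**2/5 - 19*r/22 + 23/6)/(r + 11/8)**2.
Order-2 pole: residue = g'(a); g'(3/2) = 337184/2007555, so the residue is 337184/2007555.
List the singular points by increasing real part (a conjugate pair: the negative imaginary part first).


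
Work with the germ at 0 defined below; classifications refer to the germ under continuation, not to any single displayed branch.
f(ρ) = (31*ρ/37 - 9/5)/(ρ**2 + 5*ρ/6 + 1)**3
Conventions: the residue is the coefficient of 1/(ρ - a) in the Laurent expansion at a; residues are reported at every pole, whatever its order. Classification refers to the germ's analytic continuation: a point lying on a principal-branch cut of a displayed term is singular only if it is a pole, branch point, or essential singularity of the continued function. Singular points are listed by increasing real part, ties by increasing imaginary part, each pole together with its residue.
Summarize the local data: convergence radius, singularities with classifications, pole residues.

Denominator factor (ρ**2 + 5*ρ/6 + 1)^3: discriminant -119/36, complex-conjugate roots (-5/12) + ((1/12)*sqrt(119))*i and (-5/12) - ((1/12)*sqrt(119))*i; poles of order 3, moduli 1 and 1.
The radius of convergence is the smallest modulus among the singular points: 1.
The factor ρ**2 + 5*ρ/6 + 1 splits as (ρ - a)(ρ - a') with a = (-5/12) - ((1/12)*sqrt(119))*i, a' = (-5/12) + ((1/12)*sqrt(119))*i. At the order-3 pole a set g(ρ) = (ρ - a)^3*f(ρ) = [31*ρ/37 - 9/5] / (ρ - a')^3.
Order-3 pole: residue = g''(a)/2; g''((-5/12) - ((1/12)*sqrt(119))*i) = -((37099296/311754415)*sqrt(119))*i, so the residue is -((18549648/311754415)*sqrt(119))*i.
The factor ρ**2 + 5*ρ/6 + 1 splits as (ρ - a)(ρ - a') with a = (-5/12) + ((1/12)*sqrt(119))*i, a' = (-5/12) - ((1/12)*sqrt(119))*i. At the order-3 pole a set g(ρ) = (ρ - a)^3*f(ρ) = [31*ρ/37 - 9/5] / (ρ - a')^3.
Order-3 pole: residue = g''(a)/2; g''((-5/12) + ((1/12)*sqrt(119))*i) = ((37099296/311754415)*sqrt(119))*i, so the residue is ((18549648/311754415)*sqrt(119))*i.
List the singular points by increasing real part (a conjugate pair: the negative imaginary part first).

Radius of convergence at 0: 1.
At (-5/12) - ((1/12)*sqrt(119))*i: a pole of order 3; residue -((18549648/311754415)*sqrt(119))*i.
At (-5/12) + ((1/12)*sqrt(119))*i: a pole of order 3; residue ((18549648/311754415)*sqrt(119))*i.


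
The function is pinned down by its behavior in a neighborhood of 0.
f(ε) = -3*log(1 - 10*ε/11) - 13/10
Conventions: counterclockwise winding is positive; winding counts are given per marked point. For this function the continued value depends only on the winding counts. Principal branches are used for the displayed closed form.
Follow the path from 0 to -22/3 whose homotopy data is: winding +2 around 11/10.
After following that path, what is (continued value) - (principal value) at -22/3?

The rational part is single-valued and drops out of the difference; each branch term changes only by its own monodromy.
(-3)*log(1 - ε/(11/10)): each positive loop around 11/10 adds 2*pi*i to the log, so winding +2 contributes (-3)*(2)*2*pi*i = -(12)*pi*i.
Summing the contributions at ε = -22/3 gives -(12)*pi*i.

Continued minus principal equals -(12)*pi*i.


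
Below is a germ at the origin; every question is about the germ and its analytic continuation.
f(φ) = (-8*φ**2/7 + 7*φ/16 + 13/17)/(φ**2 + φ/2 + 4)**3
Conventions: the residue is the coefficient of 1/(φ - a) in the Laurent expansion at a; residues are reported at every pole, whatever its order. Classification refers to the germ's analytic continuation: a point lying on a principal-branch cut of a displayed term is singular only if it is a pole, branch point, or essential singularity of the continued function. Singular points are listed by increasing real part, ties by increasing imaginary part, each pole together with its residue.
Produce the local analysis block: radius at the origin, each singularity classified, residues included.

Radius of convergence at 0: 2.
At (-1/4) - ((3/4)*sqrt(7))*i: a pole of order 3; residue -((6977/3306177)*sqrt(7))*i.
At (-1/4) + ((3/4)*sqrt(7))*i: a pole of order 3; residue ((6977/3306177)*sqrt(7))*i.


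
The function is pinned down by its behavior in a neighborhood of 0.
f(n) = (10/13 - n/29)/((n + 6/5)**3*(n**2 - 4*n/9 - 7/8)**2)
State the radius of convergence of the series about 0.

Denominator factor (n + 6/5)^3: pole of order 3 at -6/5, modulus 6/5.
Denominator factor (n**2 - 4*n/9 - 7/8)^2: discriminant 599/162, real irrational roots 2/9 + (1/36)*sqrt(1198) and 2/9 - (1/36)*sqrt(1198); poles of order 2, moduli 2/9 + (1/36)*sqrt(1198) and -2/9 + (1/36)*sqrt(1198).
The radius of convergence is the smallest modulus among the singular points: -2/9 + (1/36)*sqrt(1198).

The radius of convergence is -2/9 + (1/36)*sqrt(1198).


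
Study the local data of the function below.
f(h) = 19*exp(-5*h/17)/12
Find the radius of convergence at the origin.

The radius of convergence is infinite.

The factor exp(-5*h/17) is entire and contributes no finite singular point.
The polynomial part has no poles.
No finite singular points: the Taylor series at 0 converges everywhere.


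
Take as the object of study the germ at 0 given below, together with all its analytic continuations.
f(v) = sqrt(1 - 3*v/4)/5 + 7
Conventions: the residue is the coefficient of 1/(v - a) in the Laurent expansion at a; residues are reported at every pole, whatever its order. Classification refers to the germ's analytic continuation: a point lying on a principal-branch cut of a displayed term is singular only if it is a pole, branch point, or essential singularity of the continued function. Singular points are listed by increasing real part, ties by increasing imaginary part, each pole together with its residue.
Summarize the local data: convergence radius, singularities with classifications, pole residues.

Branch term (1/5)*sqrt(1 - v/(4/3)): its argument vanishes at v = 4/3, a square-root branch point, modulus 4/3.
The radius of convergence is the smallest modulus among the singular points: 4/3.

Radius of convergence at 0: 4/3.
At 4/3: an algebraic (square-root) branch point.


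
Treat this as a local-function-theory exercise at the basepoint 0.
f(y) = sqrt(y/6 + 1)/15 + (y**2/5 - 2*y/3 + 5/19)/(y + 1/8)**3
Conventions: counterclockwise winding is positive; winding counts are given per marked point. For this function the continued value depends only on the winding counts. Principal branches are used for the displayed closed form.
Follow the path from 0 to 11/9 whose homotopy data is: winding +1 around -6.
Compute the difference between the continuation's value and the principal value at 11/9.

The rational part is single-valued and drops out of the difference; each branch term changes only by its own monodromy.
(1/15)*sqrt(1 - y/(-6)): winding +1 is odd, the square root flips sign, contributing -2*(1/15)*sqrt(1 - (11/9)/(-6)) = -2*(1/15)*sqrt(65/54) = -(1/135)*sqrt(390).
Summing the contributions at y = 11/9 gives -(1/135)*sqrt(390).

Continued minus principal equals -(1/135)*sqrt(390).


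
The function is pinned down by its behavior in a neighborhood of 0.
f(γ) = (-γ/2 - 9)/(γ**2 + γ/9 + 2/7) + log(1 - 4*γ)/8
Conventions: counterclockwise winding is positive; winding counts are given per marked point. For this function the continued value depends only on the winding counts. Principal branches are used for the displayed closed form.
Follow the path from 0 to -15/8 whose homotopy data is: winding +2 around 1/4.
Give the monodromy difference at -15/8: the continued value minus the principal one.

The rational part is single-valued and drops out of the difference; each branch term changes only by its own monodromy.
(1/8)*log(1 - γ/(1/4)): each positive loop around 1/4 adds 2*pi*i to the log, so winding +2 contributes (1/8)*(2)*2*pi*i = (1/2)*pi*i.
Summing the contributions at γ = -15/8 gives (1/2)*pi*i.

Continued minus principal equals (1/2)*pi*i.


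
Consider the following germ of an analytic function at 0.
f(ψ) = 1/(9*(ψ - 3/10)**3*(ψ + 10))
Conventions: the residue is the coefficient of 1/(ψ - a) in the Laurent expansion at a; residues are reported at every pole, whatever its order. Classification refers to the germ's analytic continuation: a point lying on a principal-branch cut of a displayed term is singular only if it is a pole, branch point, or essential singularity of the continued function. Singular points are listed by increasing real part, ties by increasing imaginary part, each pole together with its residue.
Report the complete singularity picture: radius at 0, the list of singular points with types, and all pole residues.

Denominator factor (ψ - 3/10)^3: pole of order 3 at 3/10, modulus 3/10.
Denominator factor (ψ + 10): pole of order 1 at -10, modulus 10.
The radius of convergence is the smallest modulus among the singular points: 3/10.
At the order-1 pole -10 set g(ψ) = (ψ - (-10))*f(ψ) = 1/(9*(ψ - 3/10)**3).
Simple pole: residue = g(a) at a = -10, which is -1000/9834543.
At the order-3 pole 3/10 set g(ψ) = (ψ - (3/10))^3*f(ψ) = 1/(9*(ψ + 10)).
Order-3 pole: residue = g''(a)/2; g''(3/10) = 2000/9834543, so the residue is 1000/9834543.
List the singular points by increasing real part (a conjugate pair: the negative imaginary part first).

Radius of convergence at 0: 3/10.
At -10: a pole of order 1; residue -1000/9834543.
At 3/10: a pole of order 3; residue 1000/9834543.


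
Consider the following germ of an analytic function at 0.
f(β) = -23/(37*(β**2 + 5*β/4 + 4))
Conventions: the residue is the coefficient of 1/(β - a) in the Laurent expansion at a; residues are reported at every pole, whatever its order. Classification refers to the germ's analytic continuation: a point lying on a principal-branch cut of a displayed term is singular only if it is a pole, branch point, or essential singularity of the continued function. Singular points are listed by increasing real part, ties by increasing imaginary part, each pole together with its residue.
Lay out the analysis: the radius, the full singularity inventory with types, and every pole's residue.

Radius of convergence at 0: 2.
At (-5/8) - ((1/8)*sqrt(231))*i: a pole of order 1; residue -((92/8547)*sqrt(231))*i.
At (-5/8) + ((1/8)*sqrt(231))*i: a pole of order 1; residue ((92/8547)*sqrt(231))*i.

Denominator factor (β**2 + 5*β/4 + 4): discriminant -231/16, complex-conjugate roots (-5/8) + ((1/8)*sqrt(231))*i and (-5/8) - ((1/8)*sqrt(231))*i; poles of order 1, moduli 2 and 2.
The radius of convergence is the smallest modulus among the singular points: 2.
The factor β**2 + 5*β/4 + 4 splits as (β - a)(β - a') with a = (-5/8) - ((1/8)*sqrt(231))*i, a' = (-5/8) + ((1/8)*sqrt(231))*i. At the order-1 pole a set g(β) = (β - a)*f(β) = [-23/37] / (β - a').
Simple pole: residue = g(a) at a = (-5/8) - ((1/8)*sqrt(231))*i, which is -((92/8547)*sqrt(231))*i.
The factor β**2 + 5*β/4 + 4 splits as (β - a)(β - a') with a = (-5/8) + ((1/8)*sqrt(231))*i, a' = (-5/8) - ((1/8)*sqrt(231))*i. At the order-1 pole a set g(β) = (β - a)*f(β) = [-23/37] / (β - a').
Simple pole: residue = g(a) at a = (-5/8) + ((1/8)*sqrt(231))*i, which is ((92/8547)*sqrt(231))*i.
List the singular points by increasing real part (a conjugate pair: the negative imaginary part first).
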